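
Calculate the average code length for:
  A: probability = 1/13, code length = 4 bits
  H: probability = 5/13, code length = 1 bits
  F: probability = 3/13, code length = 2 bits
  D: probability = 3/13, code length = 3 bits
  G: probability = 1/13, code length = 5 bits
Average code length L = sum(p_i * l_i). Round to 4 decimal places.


Weighted contributions p_i * l_i:
  A: (1/13) * 4 = 4/13
  H: (5/13) * 1 = 5/13
  F: (3/13) * 2 = 6/13
  D: (3/13) * 3 = 9/13
  G: (1/13) * 5 = 5/13
Sum = (4 + 5 + 6 + 9 + 5)/13 = 29/13

L = 29/13 = 2.2308 bits/symbol


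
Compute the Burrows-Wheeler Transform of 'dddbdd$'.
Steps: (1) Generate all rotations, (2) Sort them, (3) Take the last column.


Rotations (sorted):
  0: $dddbdd -> last char: d
  1: bdd$ddd -> last char: d
  2: d$dddbd -> last char: d
  3: dbdd$dd -> last char: d
  4: dd$dddb -> last char: b
  5: ddbdd$d -> last char: d
  6: dddbdd$ -> last char: $


BWT = ddddbd$


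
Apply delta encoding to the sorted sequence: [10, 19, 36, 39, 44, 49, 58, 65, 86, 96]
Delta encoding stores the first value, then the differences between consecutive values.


First value: 10
Deltas:
  19 - 10 = 9
  36 - 19 = 17
  39 - 36 = 3
  44 - 39 = 5
  49 - 44 = 5
  58 - 49 = 9
  65 - 58 = 7
  86 - 65 = 21
  96 - 86 = 10


Delta encoded: [10, 9, 17, 3, 5, 5, 9, 7, 21, 10]


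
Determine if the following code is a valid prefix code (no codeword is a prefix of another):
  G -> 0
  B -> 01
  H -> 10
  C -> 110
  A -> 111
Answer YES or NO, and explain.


Checking each pair (does one codeword prefix another?):
  G='0' vs B='01': prefix -- VIOLATION

NO -- this is NOT a valid prefix code. G (0) is a prefix of B (01).


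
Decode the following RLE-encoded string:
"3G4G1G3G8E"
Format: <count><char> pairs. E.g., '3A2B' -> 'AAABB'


Expanding each <count><char> pair:
  3G -> 'GGG'
  4G -> 'GGGG'
  1G -> 'G'
  3G -> 'GGG'
  8E -> 'EEEEEEEE'

Decoded = GGGGGGGGGGGEEEEEEEE


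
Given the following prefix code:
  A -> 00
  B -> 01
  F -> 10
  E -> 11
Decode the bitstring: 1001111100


Decoding step by step:
Bits 10 -> F
Bits 01 -> B
Bits 11 -> E
Bits 11 -> E
Bits 00 -> A


Decoded message: FBEEA


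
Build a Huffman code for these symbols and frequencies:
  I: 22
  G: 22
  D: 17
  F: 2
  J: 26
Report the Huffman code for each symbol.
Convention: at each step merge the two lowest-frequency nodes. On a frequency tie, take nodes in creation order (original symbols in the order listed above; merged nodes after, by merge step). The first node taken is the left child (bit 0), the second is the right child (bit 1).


Huffman tree construction:
Step 1: Merge F(2) + D(17) = 19
Step 2: Merge (F+D)(19) + I(22) = 41
Step 3: Merge G(22) + J(26) = 48
Step 4: Merge ((F+D)+I)(41) + (G+J)(48) = 89
Read each symbol's code off the tree from the root (left child = 0, right child = 1).

Codes:
  I: 01 (length 2)
  G: 10 (length 2)
  D: 001 (length 3)
  F: 000 (length 3)
  J: 11 (length 2)
Average code length: 197/89 = 2.2135 bits/symbol


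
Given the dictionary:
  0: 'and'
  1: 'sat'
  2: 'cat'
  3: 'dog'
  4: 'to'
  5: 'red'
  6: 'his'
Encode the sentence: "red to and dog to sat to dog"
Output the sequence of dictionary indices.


Look up each word in the dictionary:
  'red' -> 5
  'to' -> 4
  'and' -> 0
  'dog' -> 3
  'to' -> 4
  'sat' -> 1
  'to' -> 4
  'dog' -> 3

Encoded: [5, 4, 0, 3, 4, 1, 4, 3]


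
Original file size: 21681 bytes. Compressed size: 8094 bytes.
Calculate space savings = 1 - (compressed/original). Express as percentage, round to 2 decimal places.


ratio = compressed/original = 8094/21681 = 0.373322
savings = 1 - ratio = 1 - 0.373322 = 0.626678
as a percentage: 0.626678 * 100 = 62.67%

Space savings = 1 - 8094/21681 = 62.67%


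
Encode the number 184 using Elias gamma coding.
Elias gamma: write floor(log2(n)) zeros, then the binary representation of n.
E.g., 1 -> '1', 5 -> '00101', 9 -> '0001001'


num_bits = floor(log2(184)) + 1 = 8
leading_zeros = num_bits - 1 = 7
binary(184) = 10111000

Elias gamma(184) = '0000000' + '10111000' = 000000010111000 (15 bits)


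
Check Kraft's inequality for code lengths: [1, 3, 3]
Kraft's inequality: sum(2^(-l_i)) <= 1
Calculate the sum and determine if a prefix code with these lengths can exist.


Sum = 2^(-1) + 2^(-3) + 2^(-3)
    = 0.5 + 0.125 + 0.125
    = 6/8 = 0.75
Since 0.75 <= 1, Kraft's inequality IS satisfied.
A prefix code with these lengths CAN exist.

Kraft sum = 0.75. Satisfied.


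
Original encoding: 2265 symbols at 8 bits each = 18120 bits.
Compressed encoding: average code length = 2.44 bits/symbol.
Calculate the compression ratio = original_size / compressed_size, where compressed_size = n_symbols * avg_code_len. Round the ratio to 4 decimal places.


original_size = n_symbols * orig_bits = 2265 * 8 = 18120 bits
compressed_size = n_symbols * avg_code_len = 2265 * 2.44 = 5526.6 bits
ratio = original_size / compressed_size = 18120 / 5526.6 = 3.2787

Compression ratio = 3.2787


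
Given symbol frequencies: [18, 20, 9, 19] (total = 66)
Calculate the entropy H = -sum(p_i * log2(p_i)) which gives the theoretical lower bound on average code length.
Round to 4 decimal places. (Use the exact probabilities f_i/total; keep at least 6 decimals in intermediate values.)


Per-symbol terms -p_i * log2(p_i) with p_i = f_i/66:
  p = 18/66 = 0.272727: log2(p) = -1.874469, -p*log2(p) = 0.511219
  p = 20/66 = 0.303030: log2(p) = -1.722466, -p*log2(p) = 0.521959
  p = 9/66 = 0.136364: log2(p) = -2.874469, -p*log2(p) = 0.391973
  p = 19/66 = 0.287879: log2(p) = -1.796467, -p*log2(p) = 0.517165
H = 0.511219 + 0.521959 + 0.391973 + 0.517165 = 1.942316

H = 1.9423 bits/symbol


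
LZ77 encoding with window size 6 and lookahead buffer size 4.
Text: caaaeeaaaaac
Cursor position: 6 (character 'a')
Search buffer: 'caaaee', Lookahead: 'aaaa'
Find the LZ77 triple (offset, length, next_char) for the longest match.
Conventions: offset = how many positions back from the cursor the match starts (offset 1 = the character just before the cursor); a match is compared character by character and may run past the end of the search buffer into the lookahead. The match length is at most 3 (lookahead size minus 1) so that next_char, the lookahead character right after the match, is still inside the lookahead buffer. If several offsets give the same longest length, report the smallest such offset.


Try each offset into the search buffer:
  offset=1 (pos 5, char 'e'): match length 0
  offset=2 (pos 4, char 'e'): match length 0
  offset=3 (pos 3, char 'a'): match length 1
  offset=4 (pos 2, char 'a'): match length 2
  offset=5 (pos 1, char 'a'): match length 3
  offset=6 (pos 0, char 'c'): match length 0
Longest match has length 3 at offset 5.
next_char = character at position 6 + 3 = 9 -> 'a'

Best match: offset=5, length=3 (matching 'aaa' starting at position 1)
LZ77 triple: (5, 3, 'a')


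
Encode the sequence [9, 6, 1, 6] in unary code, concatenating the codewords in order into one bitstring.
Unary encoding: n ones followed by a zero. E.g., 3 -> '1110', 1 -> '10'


Encode each number as n ones followed by a terminating 0:
  9 -> 1111111110 (10 bits)
  6 -> 1111110 (7 bits)
  1 -> 10 (2 bits)
  6 -> 1111110 (7 bits)
Total length = 10 + 7 + 2 + 7 = 26 bits.

Unary([9, 6, 1, 6]) = 11111111101111110101111110 (26 bits)


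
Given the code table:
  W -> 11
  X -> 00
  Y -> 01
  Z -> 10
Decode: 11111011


Decoding:
11 -> W
11 -> W
10 -> Z
11 -> W


Result: WWZW


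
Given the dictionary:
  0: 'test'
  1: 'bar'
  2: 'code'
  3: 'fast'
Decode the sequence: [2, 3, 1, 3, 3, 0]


Look up each index in the dictionary:
  2 -> 'code'
  3 -> 'fast'
  1 -> 'bar'
  3 -> 'fast'
  3 -> 'fast'
  0 -> 'test'

Decoded: "code fast bar fast fast test"


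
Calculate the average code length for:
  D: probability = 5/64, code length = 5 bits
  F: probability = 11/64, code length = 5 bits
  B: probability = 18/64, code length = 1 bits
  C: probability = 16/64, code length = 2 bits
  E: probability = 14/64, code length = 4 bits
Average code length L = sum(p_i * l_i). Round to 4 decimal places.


Weighted contributions p_i * l_i:
  D: (5/64) * 5 = 25/64
  F: (11/64) * 5 = 55/64
  B: (18/64) * 1 = 18/64
  C: (16/64) * 2 = 32/64
  E: (14/64) * 4 = 56/64
Sum = (25 + 55 + 18 + 32 + 56)/64 = 186/64

L = 186/64 = 2.9063 bits/symbol


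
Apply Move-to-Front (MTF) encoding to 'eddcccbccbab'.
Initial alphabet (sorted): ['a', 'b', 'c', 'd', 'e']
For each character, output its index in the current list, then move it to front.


MTF encoding:
'e': index 4 in ['a', 'b', 'c', 'd', 'e'] -> ['e', 'a', 'b', 'c', 'd']
'd': index 4 in ['e', 'a', 'b', 'c', 'd'] -> ['d', 'e', 'a', 'b', 'c']
'd': index 0 in ['d', 'e', 'a', 'b', 'c'] -> ['d', 'e', 'a', 'b', 'c']
'c': index 4 in ['d', 'e', 'a', 'b', 'c'] -> ['c', 'd', 'e', 'a', 'b']
'c': index 0 in ['c', 'd', 'e', 'a', 'b'] -> ['c', 'd', 'e', 'a', 'b']
'c': index 0 in ['c', 'd', 'e', 'a', 'b'] -> ['c', 'd', 'e', 'a', 'b']
'b': index 4 in ['c', 'd', 'e', 'a', 'b'] -> ['b', 'c', 'd', 'e', 'a']
'c': index 1 in ['b', 'c', 'd', 'e', 'a'] -> ['c', 'b', 'd', 'e', 'a']
'c': index 0 in ['c', 'b', 'd', 'e', 'a'] -> ['c', 'b', 'd', 'e', 'a']
'b': index 1 in ['c', 'b', 'd', 'e', 'a'] -> ['b', 'c', 'd', 'e', 'a']
'a': index 4 in ['b', 'c', 'd', 'e', 'a'] -> ['a', 'b', 'c', 'd', 'e']
'b': index 1 in ['a', 'b', 'c', 'd', 'e'] -> ['b', 'a', 'c', 'd', 'e']


Output: [4, 4, 0, 4, 0, 0, 4, 1, 0, 1, 4, 1]


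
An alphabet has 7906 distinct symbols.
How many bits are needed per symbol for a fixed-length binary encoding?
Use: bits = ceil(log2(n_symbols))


log2(7906) = 12.9487
Bracket: 2^12 = 4096 < 7906 <= 2^13 = 8192
So ceil(log2(7906)) = 13

bits = ceil(log2(7906)) = ceil(12.9487) = 13 bits


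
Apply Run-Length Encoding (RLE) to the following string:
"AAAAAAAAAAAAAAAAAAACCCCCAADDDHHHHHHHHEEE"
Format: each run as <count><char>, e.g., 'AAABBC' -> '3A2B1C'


Scanning runs left to right:
  i=0: run of 'A' x 19 -> '19A'
  i=19: run of 'C' x 5 -> '5C'
  i=24: run of 'A' x 2 -> '2A'
  i=26: run of 'D' x 3 -> '3D'
  i=29: run of 'H' x 8 -> '8H'
  i=37: run of 'E' x 3 -> '3E'

RLE = 19A5C2A3D8H3E


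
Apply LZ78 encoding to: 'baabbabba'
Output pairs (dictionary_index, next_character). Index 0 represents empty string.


LZ78 encoding steps:
Dictionary: {0: ''}
Step 1: w='' (idx 0), next='b' -> output (0, 'b'), add 'b' as idx 1
Step 2: w='' (idx 0), next='a' -> output (0, 'a'), add 'a' as idx 2
Step 3: w='a' (idx 2), next='b' -> output (2, 'b'), add 'ab' as idx 3
Step 4: w='b' (idx 1), next='a' -> output (1, 'a'), add 'ba' as idx 4
Step 5: w='b' (idx 1), next='b' -> output (1, 'b'), add 'bb' as idx 5
Step 6: w='a' (idx 2), end of input -> output (2, '')


Encoded: [(0, 'b'), (0, 'a'), (2, 'b'), (1, 'a'), (1, 'b'), (2, '')]


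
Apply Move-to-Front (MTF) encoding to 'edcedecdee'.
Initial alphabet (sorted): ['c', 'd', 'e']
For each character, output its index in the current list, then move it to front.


MTF encoding:
'e': index 2 in ['c', 'd', 'e'] -> ['e', 'c', 'd']
'd': index 2 in ['e', 'c', 'd'] -> ['d', 'e', 'c']
'c': index 2 in ['d', 'e', 'c'] -> ['c', 'd', 'e']
'e': index 2 in ['c', 'd', 'e'] -> ['e', 'c', 'd']
'd': index 2 in ['e', 'c', 'd'] -> ['d', 'e', 'c']
'e': index 1 in ['d', 'e', 'c'] -> ['e', 'd', 'c']
'c': index 2 in ['e', 'd', 'c'] -> ['c', 'e', 'd']
'd': index 2 in ['c', 'e', 'd'] -> ['d', 'c', 'e']
'e': index 2 in ['d', 'c', 'e'] -> ['e', 'd', 'c']
'e': index 0 in ['e', 'd', 'c'] -> ['e', 'd', 'c']


Output: [2, 2, 2, 2, 2, 1, 2, 2, 2, 0]


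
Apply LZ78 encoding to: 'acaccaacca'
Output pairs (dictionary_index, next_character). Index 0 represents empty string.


LZ78 encoding steps:
Dictionary: {0: ''}
Step 1: w='' (idx 0), next='a' -> output (0, 'a'), add 'a' as idx 1
Step 2: w='' (idx 0), next='c' -> output (0, 'c'), add 'c' as idx 2
Step 3: w='a' (idx 1), next='c' -> output (1, 'c'), add 'ac' as idx 3
Step 4: w='c' (idx 2), next='a' -> output (2, 'a'), add 'ca' as idx 4
Step 5: w='ac' (idx 3), next='c' -> output (3, 'c'), add 'acc' as idx 5
Step 6: w='a' (idx 1), end of input -> output (1, '')


Encoded: [(0, 'a'), (0, 'c'), (1, 'c'), (2, 'a'), (3, 'c'), (1, '')]


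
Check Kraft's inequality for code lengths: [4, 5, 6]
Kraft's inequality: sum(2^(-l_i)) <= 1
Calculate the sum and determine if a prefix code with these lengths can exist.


Sum = 2^(-4) + 2^(-5) + 2^(-6)
    = 0.0625 + 0.03125 + 0.015625
    = 7/64 = 0.109375
Since 0.109375 <= 1, Kraft's inequality IS satisfied.
A prefix code with these lengths CAN exist.

Kraft sum = 0.109375. Satisfied.


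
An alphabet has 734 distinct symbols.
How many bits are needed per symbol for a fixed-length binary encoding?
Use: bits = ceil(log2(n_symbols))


log2(734) = 9.5196
Bracket: 2^9 = 512 < 734 <= 2^10 = 1024
So ceil(log2(734)) = 10

bits = ceil(log2(734)) = ceil(9.5196) = 10 bits


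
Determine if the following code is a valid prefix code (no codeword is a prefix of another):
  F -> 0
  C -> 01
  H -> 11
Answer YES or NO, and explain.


Checking each pair (does one codeword prefix another?):
  F='0' vs C='01': prefix -- VIOLATION

NO -- this is NOT a valid prefix code. F (0) is a prefix of C (01).


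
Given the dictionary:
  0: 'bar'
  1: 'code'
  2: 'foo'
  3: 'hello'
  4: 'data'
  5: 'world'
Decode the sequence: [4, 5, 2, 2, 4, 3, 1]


Look up each index in the dictionary:
  4 -> 'data'
  5 -> 'world'
  2 -> 'foo'
  2 -> 'foo'
  4 -> 'data'
  3 -> 'hello'
  1 -> 'code'

Decoded: "data world foo foo data hello code"


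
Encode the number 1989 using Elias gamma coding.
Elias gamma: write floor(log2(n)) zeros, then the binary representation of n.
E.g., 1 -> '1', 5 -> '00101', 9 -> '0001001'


num_bits = floor(log2(1989)) + 1 = 11
leading_zeros = num_bits - 1 = 10
binary(1989) = 11111000101

Elias gamma(1989) = '0000000000' + '11111000101' = 000000000011111000101 (21 bits)


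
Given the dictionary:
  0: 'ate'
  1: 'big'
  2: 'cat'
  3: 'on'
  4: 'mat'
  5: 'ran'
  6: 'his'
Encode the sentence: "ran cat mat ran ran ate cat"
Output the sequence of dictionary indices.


Look up each word in the dictionary:
  'ran' -> 5
  'cat' -> 2
  'mat' -> 4
  'ran' -> 5
  'ran' -> 5
  'ate' -> 0
  'cat' -> 2

Encoded: [5, 2, 4, 5, 5, 0, 2]


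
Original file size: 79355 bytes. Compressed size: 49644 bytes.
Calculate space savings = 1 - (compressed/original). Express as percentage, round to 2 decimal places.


ratio = compressed/original = 49644/79355 = 0.625594
savings = 1 - ratio = 1 - 0.625594 = 0.374406
as a percentage: 0.374406 * 100 = 37.44%

Space savings = 1 - 49644/79355 = 37.44%


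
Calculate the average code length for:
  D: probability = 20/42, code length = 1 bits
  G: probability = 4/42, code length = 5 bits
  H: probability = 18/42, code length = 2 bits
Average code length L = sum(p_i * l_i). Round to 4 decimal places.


Weighted contributions p_i * l_i:
  D: (20/42) * 1 = 20/42
  G: (4/42) * 5 = 20/42
  H: (18/42) * 2 = 36/42
Sum = (20 + 20 + 36)/42 = 76/42

L = 76/42 = 1.8095 bits/symbol


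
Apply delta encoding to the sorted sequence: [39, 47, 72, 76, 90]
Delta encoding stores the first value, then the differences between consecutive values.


First value: 39
Deltas:
  47 - 39 = 8
  72 - 47 = 25
  76 - 72 = 4
  90 - 76 = 14


Delta encoded: [39, 8, 25, 4, 14]


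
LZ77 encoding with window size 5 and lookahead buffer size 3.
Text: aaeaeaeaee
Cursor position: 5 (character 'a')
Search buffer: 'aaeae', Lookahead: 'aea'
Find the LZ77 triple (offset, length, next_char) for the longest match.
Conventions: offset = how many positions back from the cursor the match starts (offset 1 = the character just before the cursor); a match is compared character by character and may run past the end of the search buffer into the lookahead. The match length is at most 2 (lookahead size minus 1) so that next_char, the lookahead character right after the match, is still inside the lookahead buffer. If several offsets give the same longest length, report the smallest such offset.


Try each offset into the search buffer:
  offset=1 (pos 4, char 'e'): match length 0
  offset=2 (pos 3, char 'a'): match length 2
  offset=3 (pos 2, char 'e'): match length 0
  offset=4 (pos 1, char 'a'): match length 2
  offset=5 (pos 0, char 'a'): match length 1
Longest match has length 2, found at offsets 2, 4; take the smallest, offset 2.
next_char = character at position 5 + 2 = 7 -> 'a'

Best match: offset=2, length=2 (matching 'ae' starting at position 3)
LZ77 triple: (2, 2, 'a')


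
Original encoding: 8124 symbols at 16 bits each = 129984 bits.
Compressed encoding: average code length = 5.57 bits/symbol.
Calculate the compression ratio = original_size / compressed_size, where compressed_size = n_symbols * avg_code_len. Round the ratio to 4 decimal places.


original_size = n_symbols * orig_bits = 8124 * 16 = 129984 bits
compressed_size = n_symbols * avg_code_len = 8124 * 5.57 = 45250.68 bits
ratio = original_size / compressed_size = 129984 / 45250.68 = 2.8725

Compression ratio = 2.8725


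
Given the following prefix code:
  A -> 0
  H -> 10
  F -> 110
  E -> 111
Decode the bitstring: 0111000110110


Decoding step by step:
Bits 0 -> A
Bits 111 -> E
Bits 0 -> A
Bits 0 -> A
Bits 0 -> A
Bits 110 -> F
Bits 110 -> F


Decoded message: AEAAAFF


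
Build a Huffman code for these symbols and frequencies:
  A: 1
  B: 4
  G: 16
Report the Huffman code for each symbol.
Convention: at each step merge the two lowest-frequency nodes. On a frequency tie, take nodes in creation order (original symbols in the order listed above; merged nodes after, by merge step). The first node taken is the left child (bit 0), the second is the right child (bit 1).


Huffman tree construction:
Step 1: Merge A(1) + B(4) = 5
Step 2: Merge (A+B)(5) + G(16) = 21
Read each symbol's code off the tree from the root (left child = 0, right child = 1).

Codes:
  A: 00 (length 2)
  B: 01 (length 2)
  G: 1 (length 1)
Average code length: 26/21 = 1.2381 bits/symbol


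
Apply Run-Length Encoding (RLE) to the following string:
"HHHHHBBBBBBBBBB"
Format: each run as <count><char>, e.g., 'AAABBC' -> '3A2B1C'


Scanning runs left to right:
  i=0: run of 'H' x 5 -> '5H'
  i=5: run of 'B' x 10 -> '10B'

RLE = 5H10B


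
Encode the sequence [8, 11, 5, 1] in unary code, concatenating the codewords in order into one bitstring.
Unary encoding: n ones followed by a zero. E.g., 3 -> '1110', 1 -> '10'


Encode each number as n ones followed by a terminating 0:
  8 -> 111111110 (9 bits)
  11 -> 111111111110 (12 bits)
  5 -> 111110 (6 bits)
  1 -> 10 (2 bits)
Total length = 9 + 12 + 6 + 2 = 29 bits.

Unary([8, 11, 5, 1]) = 11111111011111111111011111010 (29 bits)


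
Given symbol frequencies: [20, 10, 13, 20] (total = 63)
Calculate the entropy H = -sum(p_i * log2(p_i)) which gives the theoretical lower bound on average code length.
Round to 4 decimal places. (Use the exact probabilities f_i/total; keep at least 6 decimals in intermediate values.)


Per-symbol terms -p_i * log2(p_i) with p_i = f_i/63:
  p = 20/63 = 0.317460: log2(p) = -1.655352, -p*log2(p) = 0.525509
  p = 10/63 = 0.158730: log2(p) = -2.655352, -p*log2(p) = 0.421484
  p = 13/63 = 0.206349: log2(p) = -2.276840, -p*log2(p) = 0.469824
  p = 20/63 = 0.317460: log2(p) = -1.655352, -p*log2(p) = 0.525509
H = 0.525509 + 0.421484 + 0.469824 + 0.525509 = 1.942326

H = 1.9423 bits/symbol


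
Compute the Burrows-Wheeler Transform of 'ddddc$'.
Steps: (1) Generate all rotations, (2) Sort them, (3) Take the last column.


Rotations (sorted):
  0: $ddddc -> last char: c
  1: c$dddd -> last char: d
  2: dc$ddd -> last char: d
  3: ddc$dd -> last char: d
  4: dddc$d -> last char: d
  5: ddddc$ -> last char: $


BWT = cdddd$


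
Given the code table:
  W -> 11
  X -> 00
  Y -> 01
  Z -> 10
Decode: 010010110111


Decoding:
01 -> Y
00 -> X
10 -> Z
11 -> W
01 -> Y
11 -> W


Result: YXZWYW


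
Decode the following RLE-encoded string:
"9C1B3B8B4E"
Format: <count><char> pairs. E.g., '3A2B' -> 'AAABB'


Expanding each <count><char> pair:
  9C -> 'CCCCCCCCC'
  1B -> 'B'
  3B -> 'BBB'
  8B -> 'BBBBBBBB'
  4E -> 'EEEE'

Decoded = CCCCCCCCCBBBBBBBBBBBBEEEE


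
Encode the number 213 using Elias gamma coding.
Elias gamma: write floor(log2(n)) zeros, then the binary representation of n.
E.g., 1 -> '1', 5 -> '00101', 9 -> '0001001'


num_bits = floor(log2(213)) + 1 = 8
leading_zeros = num_bits - 1 = 7
binary(213) = 11010101

Elias gamma(213) = '0000000' + '11010101' = 000000011010101 (15 bits)


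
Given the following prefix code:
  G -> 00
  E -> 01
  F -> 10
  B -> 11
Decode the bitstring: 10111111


Decoding step by step:
Bits 10 -> F
Bits 11 -> B
Bits 11 -> B
Bits 11 -> B


Decoded message: FBBB


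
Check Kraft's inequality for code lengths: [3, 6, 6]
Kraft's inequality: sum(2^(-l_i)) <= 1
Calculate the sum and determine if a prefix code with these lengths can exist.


Sum = 2^(-3) + 2^(-6) + 2^(-6)
    = 0.125 + 0.015625 + 0.015625
    = 10/64 = 0.15625
Since 0.15625 <= 1, Kraft's inequality IS satisfied.
A prefix code with these lengths CAN exist.

Kraft sum = 0.15625. Satisfied.


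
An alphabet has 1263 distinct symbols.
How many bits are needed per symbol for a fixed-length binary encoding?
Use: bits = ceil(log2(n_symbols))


log2(1263) = 10.3026
Bracket: 2^10 = 1024 < 1263 <= 2^11 = 2048
So ceil(log2(1263)) = 11

bits = ceil(log2(1263)) = ceil(10.3026) = 11 bits


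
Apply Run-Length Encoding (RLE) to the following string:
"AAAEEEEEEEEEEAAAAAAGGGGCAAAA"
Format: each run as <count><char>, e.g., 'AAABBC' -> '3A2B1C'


Scanning runs left to right:
  i=0: run of 'A' x 3 -> '3A'
  i=3: run of 'E' x 10 -> '10E'
  i=13: run of 'A' x 6 -> '6A'
  i=19: run of 'G' x 4 -> '4G'
  i=23: run of 'C' x 1 -> '1C'
  i=24: run of 'A' x 4 -> '4A'

RLE = 3A10E6A4G1C4A


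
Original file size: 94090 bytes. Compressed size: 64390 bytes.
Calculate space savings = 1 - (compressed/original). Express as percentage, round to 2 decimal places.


ratio = compressed/original = 64390/94090 = 0.684345
savings = 1 - ratio = 1 - 0.684345 = 0.315655
as a percentage: 0.315655 * 100 = 31.57%

Space savings = 1 - 64390/94090 = 31.57%


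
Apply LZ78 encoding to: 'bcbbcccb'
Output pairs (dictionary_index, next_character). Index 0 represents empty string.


LZ78 encoding steps:
Dictionary: {0: ''}
Step 1: w='' (idx 0), next='b' -> output (0, 'b'), add 'b' as idx 1
Step 2: w='' (idx 0), next='c' -> output (0, 'c'), add 'c' as idx 2
Step 3: w='b' (idx 1), next='b' -> output (1, 'b'), add 'bb' as idx 3
Step 4: w='c' (idx 2), next='c' -> output (2, 'c'), add 'cc' as idx 4
Step 5: w='c' (idx 2), next='b' -> output (2, 'b'), add 'cb' as idx 5


Encoded: [(0, 'b'), (0, 'c'), (1, 'b'), (2, 'c'), (2, 'b')]


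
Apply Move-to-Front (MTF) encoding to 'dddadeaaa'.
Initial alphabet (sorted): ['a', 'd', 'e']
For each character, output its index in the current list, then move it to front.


MTF encoding:
'd': index 1 in ['a', 'd', 'e'] -> ['d', 'a', 'e']
'd': index 0 in ['d', 'a', 'e'] -> ['d', 'a', 'e']
'd': index 0 in ['d', 'a', 'e'] -> ['d', 'a', 'e']
'a': index 1 in ['d', 'a', 'e'] -> ['a', 'd', 'e']
'd': index 1 in ['a', 'd', 'e'] -> ['d', 'a', 'e']
'e': index 2 in ['d', 'a', 'e'] -> ['e', 'd', 'a']
'a': index 2 in ['e', 'd', 'a'] -> ['a', 'e', 'd']
'a': index 0 in ['a', 'e', 'd'] -> ['a', 'e', 'd']
'a': index 0 in ['a', 'e', 'd'] -> ['a', 'e', 'd']


Output: [1, 0, 0, 1, 1, 2, 2, 0, 0]


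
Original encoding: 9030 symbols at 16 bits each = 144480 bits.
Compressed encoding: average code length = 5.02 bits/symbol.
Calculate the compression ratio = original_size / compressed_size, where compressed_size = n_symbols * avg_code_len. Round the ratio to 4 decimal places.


original_size = n_symbols * orig_bits = 9030 * 16 = 144480 bits
compressed_size = n_symbols * avg_code_len = 9030 * 5.02 = 45330.6 bits
ratio = original_size / compressed_size = 144480 / 45330.6 = 3.1873

Compression ratio = 3.1873


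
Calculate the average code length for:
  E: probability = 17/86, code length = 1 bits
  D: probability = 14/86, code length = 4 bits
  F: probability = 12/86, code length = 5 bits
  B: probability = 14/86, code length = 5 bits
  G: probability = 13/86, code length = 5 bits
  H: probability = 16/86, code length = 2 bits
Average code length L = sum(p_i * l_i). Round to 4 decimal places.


Weighted contributions p_i * l_i:
  E: (17/86) * 1 = 17/86
  D: (14/86) * 4 = 56/86
  F: (12/86) * 5 = 60/86
  B: (14/86) * 5 = 70/86
  G: (13/86) * 5 = 65/86
  H: (16/86) * 2 = 32/86
Sum = (17 + 56 + 60 + 70 + 65 + 32)/86 = 300/86

L = 300/86 = 3.4884 bits/symbol


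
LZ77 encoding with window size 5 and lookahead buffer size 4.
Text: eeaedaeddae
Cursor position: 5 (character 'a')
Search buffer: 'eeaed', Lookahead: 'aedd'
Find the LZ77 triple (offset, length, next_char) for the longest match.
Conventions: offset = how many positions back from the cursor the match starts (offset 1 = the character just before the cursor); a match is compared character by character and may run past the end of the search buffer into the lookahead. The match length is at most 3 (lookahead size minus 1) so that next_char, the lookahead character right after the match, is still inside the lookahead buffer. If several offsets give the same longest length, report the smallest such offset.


Try each offset into the search buffer:
  offset=1 (pos 4, char 'd'): match length 0
  offset=2 (pos 3, char 'e'): match length 0
  offset=3 (pos 2, char 'a'): match length 3
  offset=4 (pos 1, char 'e'): match length 0
  offset=5 (pos 0, char 'e'): match length 0
Longest match has length 3 at offset 3.
next_char = character at position 5 + 3 = 8 -> 'd'

Best match: offset=3, length=3 (matching 'aed' starting at position 2)
LZ77 triple: (3, 3, 'd')


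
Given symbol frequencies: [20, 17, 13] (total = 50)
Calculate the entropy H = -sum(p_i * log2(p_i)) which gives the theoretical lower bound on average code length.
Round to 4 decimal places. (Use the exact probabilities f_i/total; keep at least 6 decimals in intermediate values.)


Per-symbol terms -p_i * log2(p_i) with p_i = f_i/50:
  p = 20/50 = 0.400000: log2(p) = -1.321928, -p*log2(p) = 0.528771
  p = 17/50 = 0.340000: log2(p) = -1.556393, -p*log2(p) = 0.529174
  p = 13/50 = 0.260000: log2(p) = -1.943416, -p*log2(p) = 0.505288
H = 0.528771 + 0.529174 + 0.505288 = 1.563233

H = 1.5632 bits/symbol


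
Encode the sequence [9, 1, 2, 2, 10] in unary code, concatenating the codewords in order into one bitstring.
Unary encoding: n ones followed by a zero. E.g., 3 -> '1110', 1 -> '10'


Encode each number as n ones followed by a terminating 0:
  9 -> 1111111110 (10 bits)
  1 -> 10 (2 bits)
  2 -> 110 (3 bits)
  2 -> 110 (3 bits)
  10 -> 11111111110 (11 bits)
Total length = 10 + 2 + 3 + 3 + 11 = 29 bits.

Unary([9, 1, 2, 2, 10]) = 11111111101011011011111111110 (29 bits)


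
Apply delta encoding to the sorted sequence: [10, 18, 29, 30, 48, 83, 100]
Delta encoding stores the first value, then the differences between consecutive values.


First value: 10
Deltas:
  18 - 10 = 8
  29 - 18 = 11
  30 - 29 = 1
  48 - 30 = 18
  83 - 48 = 35
  100 - 83 = 17


Delta encoded: [10, 8, 11, 1, 18, 35, 17]


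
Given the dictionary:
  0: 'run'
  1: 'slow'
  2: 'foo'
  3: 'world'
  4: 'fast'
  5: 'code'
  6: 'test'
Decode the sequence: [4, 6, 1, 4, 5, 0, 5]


Look up each index in the dictionary:
  4 -> 'fast'
  6 -> 'test'
  1 -> 'slow'
  4 -> 'fast'
  5 -> 'code'
  0 -> 'run'
  5 -> 'code'

Decoded: "fast test slow fast code run code"


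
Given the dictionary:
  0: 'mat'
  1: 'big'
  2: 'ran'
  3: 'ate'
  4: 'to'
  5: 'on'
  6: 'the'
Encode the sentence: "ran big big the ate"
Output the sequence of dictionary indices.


Look up each word in the dictionary:
  'ran' -> 2
  'big' -> 1
  'big' -> 1
  'the' -> 6
  'ate' -> 3

Encoded: [2, 1, 1, 6, 3]


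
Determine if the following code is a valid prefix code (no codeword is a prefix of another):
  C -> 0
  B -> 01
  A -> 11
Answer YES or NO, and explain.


Checking each pair (does one codeword prefix another?):
  C='0' vs B='01': prefix -- VIOLATION

NO -- this is NOT a valid prefix code. C (0) is a prefix of B (01).


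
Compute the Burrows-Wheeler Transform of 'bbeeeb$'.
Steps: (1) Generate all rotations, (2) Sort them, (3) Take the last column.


Rotations (sorted):
  0: $bbeeeb -> last char: b
  1: b$bbeee -> last char: e
  2: bbeeeb$ -> last char: $
  3: beeeb$b -> last char: b
  4: eb$bbee -> last char: e
  5: eeb$bbe -> last char: e
  6: eeeb$bb -> last char: b


BWT = be$beeb


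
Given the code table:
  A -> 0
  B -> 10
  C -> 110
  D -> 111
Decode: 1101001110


Decoding:
110 -> C
10 -> B
0 -> A
111 -> D
0 -> A


Result: CBADA


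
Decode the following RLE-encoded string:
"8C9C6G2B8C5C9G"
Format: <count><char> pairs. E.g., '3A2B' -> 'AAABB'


Expanding each <count><char> pair:
  8C -> 'CCCCCCCC'
  9C -> 'CCCCCCCCC'
  6G -> 'GGGGGG'
  2B -> 'BB'
  8C -> 'CCCCCCCC'
  5C -> 'CCCCC'
  9G -> 'GGGGGGGGG'

Decoded = CCCCCCCCCCCCCCCCCGGGGGGBBCCCCCCCCCCCCCGGGGGGGGG


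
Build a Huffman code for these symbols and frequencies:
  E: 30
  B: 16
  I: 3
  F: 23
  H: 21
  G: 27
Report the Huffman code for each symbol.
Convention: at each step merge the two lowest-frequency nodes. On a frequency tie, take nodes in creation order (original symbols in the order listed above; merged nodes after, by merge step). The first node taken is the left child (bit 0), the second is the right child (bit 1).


Huffman tree construction:
Step 1: Merge I(3) + B(16) = 19
Step 2: Merge (I+B)(19) + H(21) = 40
Step 3: Merge F(23) + G(27) = 50
Step 4: Merge E(30) + ((I+B)+H)(40) = 70
Step 5: Merge (F+G)(50) + (E+((I+B)+H))(70) = 120
Read each symbol's code off the tree from the root (left child = 0, right child = 1).

Codes:
  E: 10 (length 2)
  B: 1101 (length 4)
  I: 1100 (length 4)
  F: 00 (length 2)
  H: 111 (length 3)
  G: 01 (length 2)
Average code length: 299/120 = 2.4917 bits/symbol


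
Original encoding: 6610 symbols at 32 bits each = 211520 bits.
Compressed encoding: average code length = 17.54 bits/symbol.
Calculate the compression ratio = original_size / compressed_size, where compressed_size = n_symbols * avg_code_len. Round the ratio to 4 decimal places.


original_size = n_symbols * orig_bits = 6610 * 32 = 211520 bits
compressed_size = n_symbols * avg_code_len = 6610 * 17.54 = 115939.4 bits
ratio = original_size / compressed_size = 211520 / 115939.4 = 1.8244

Compression ratio = 1.8244


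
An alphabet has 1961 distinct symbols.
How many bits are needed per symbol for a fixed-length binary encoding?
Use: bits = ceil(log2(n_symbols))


log2(1961) = 10.9374
Bracket: 2^10 = 1024 < 1961 <= 2^11 = 2048
So ceil(log2(1961)) = 11

bits = ceil(log2(1961)) = ceil(10.9374) = 11 bits


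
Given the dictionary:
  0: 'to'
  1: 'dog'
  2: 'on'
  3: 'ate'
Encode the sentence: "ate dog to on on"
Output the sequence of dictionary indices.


Look up each word in the dictionary:
  'ate' -> 3
  'dog' -> 1
  'to' -> 0
  'on' -> 2
  'on' -> 2

Encoded: [3, 1, 0, 2, 2]


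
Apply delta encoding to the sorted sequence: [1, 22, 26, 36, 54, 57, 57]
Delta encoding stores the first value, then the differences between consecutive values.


First value: 1
Deltas:
  22 - 1 = 21
  26 - 22 = 4
  36 - 26 = 10
  54 - 36 = 18
  57 - 54 = 3
  57 - 57 = 0


Delta encoded: [1, 21, 4, 10, 18, 3, 0]


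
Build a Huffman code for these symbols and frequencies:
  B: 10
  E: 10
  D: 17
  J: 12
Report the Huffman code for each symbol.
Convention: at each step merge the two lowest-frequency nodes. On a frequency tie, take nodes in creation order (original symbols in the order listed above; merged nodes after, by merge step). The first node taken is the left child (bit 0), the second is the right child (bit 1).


Huffman tree construction:
Step 1: Merge B(10) + E(10) = 20
Step 2: Merge J(12) + D(17) = 29
Step 3: Merge (B+E)(20) + (J+D)(29) = 49
Read each symbol's code off the tree from the root (left child = 0, right child = 1).

Codes:
  B: 00 (length 2)
  E: 01 (length 2)
  D: 11 (length 2)
  J: 10 (length 2)
Average code length: 98/49 = 2.0000 bits/symbol


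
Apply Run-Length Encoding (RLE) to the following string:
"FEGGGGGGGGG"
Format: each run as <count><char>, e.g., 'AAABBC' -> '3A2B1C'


Scanning runs left to right:
  i=0: run of 'F' x 1 -> '1F'
  i=1: run of 'E' x 1 -> '1E'
  i=2: run of 'G' x 9 -> '9G'

RLE = 1F1E9G


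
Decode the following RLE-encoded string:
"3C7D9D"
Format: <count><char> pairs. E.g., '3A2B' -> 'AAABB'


Expanding each <count><char> pair:
  3C -> 'CCC'
  7D -> 'DDDDDDD'
  9D -> 'DDDDDDDDD'

Decoded = CCCDDDDDDDDDDDDDDDD


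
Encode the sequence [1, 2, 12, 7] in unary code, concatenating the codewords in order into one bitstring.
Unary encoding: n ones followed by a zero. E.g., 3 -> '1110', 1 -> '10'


Encode each number as n ones followed by a terminating 0:
  1 -> 10 (2 bits)
  2 -> 110 (3 bits)
  12 -> 1111111111110 (13 bits)
  7 -> 11111110 (8 bits)
Total length = 2 + 3 + 13 + 8 = 26 bits.

Unary([1, 2, 12, 7]) = 10110111111111111011111110 (26 bits)


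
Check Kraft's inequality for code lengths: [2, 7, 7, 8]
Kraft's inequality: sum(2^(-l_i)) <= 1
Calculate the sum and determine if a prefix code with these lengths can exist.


Sum = 2^(-2) + 2^(-7) + 2^(-7) + 2^(-8)
    = 0.25 + 0.0078125 + 0.0078125 + 0.00390625
    = 69/256 = 0.26953125
Since 0.26953125 <= 1, Kraft's inequality IS satisfied.
A prefix code with these lengths CAN exist.

Kraft sum = 0.26953125. Satisfied.


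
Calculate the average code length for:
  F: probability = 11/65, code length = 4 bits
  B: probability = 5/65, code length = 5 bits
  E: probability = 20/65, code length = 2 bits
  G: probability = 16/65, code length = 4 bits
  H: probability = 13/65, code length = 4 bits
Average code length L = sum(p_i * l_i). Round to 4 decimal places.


Weighted contributions p_i * l_i:
  F: (11/65) * 4 = 44/65
  B: (5/65) * 5 = 25/65
  E: (20/65) * 2 = 40/65
  G: (16/65) * 4 = 64/65
  H: (13/65) * 4 = 52/65
Sum = (44 + 25 + 40 + 64 + 52)/65 = 225/65

L = 225/65 = 3.4615 bits/symbol


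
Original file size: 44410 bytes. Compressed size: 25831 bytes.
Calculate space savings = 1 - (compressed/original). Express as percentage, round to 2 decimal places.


ratio = compressed/original = 25831/44410 = 0.581648
savings = 1 - ratio = 1 - 0.581648 = 0.418352
as a percentage: 0.418352 * 100 = 41.84%

Space savings = 1 - 25831/44410 = 41.84%


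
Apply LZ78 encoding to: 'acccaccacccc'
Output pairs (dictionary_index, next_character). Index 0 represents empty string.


LZ78 encoding steps:
Dictionary: {0: ''}
Step 1: w='' (idx 0), next='a' -> output (0, 'a'), add 'a' as idx 1
Step 2: w='' (idx 0), next='c' -> output (0, 'c'), add 'c' as idx 2
Step 3: w='c' (idx 2), next='c' -> output (2, 'c'), add 'cc' as idx 3
Step 4: w='a' (idx 1), next='c' -> output (1, 'c'), add 'ac' as idx 4
Step 5: w='c' (idx 2), next='a' -> output (2, 'a'), add 'ca' as idx 5
Step 6: w='cc' (idx 3), next='c' -> output (3, 'c'), add 'ccc' as idx 6
Step 7: w='c' (idx 2), end of input -> output (2, '')


Encoded: [(0, 'a'), (0, 'c'), (2, 'c'), (1, 'c'), (2, 'a'), (3, 'c'), (2, '')]


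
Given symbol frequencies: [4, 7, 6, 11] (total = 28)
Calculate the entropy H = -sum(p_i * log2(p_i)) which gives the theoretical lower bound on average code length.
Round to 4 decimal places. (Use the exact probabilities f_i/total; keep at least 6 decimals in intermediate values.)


Per-symbol terms -p_i * log2(p_i) with p_i = f_i/28:
  p = 4/28 = 0.142857: log2(p) = -2.807355, -p*log2(p) = 0.401051
  p = 7/28 = 0.250000: log2(p) = -2.000000, -p*log2(p) = 0.500000
  p = 6/28 = 0.214286: log2(p) = -2.222392, -p*log2(p) = 0.476227
  p = 11/28 = 0.392857: log2(p) = -1.347923, -p*log2(p) = 0.529541
H = 0.401051 + 0.500000 + 0.476227 + 0.529541 = 1.906819

H = 1.9068 bits/symbol


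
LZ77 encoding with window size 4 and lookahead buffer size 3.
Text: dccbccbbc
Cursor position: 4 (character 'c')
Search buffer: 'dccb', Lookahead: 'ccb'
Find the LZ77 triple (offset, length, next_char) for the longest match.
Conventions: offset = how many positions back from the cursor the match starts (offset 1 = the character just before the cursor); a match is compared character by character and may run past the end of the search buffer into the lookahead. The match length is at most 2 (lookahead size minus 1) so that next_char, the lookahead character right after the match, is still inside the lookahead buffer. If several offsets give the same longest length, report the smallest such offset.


Try each offset into the search buffer:
  offset=1 (pos 3, char 'b'): match length 0
  offset=2 (pos 2, char 'c'): match length 1
  offset=3 (pos 1, char 'c'): match length 2
  offset=4 (pos 0, char 'd'): match length 0
Longest match has length 2 at offset 3.
next_char = character at position 4 + 2 = 6 -> 'b'

Best match: offset=3, length=2 (matching 'cc' starting at position 1)
LZ77 triple: (3, 2, 'b')


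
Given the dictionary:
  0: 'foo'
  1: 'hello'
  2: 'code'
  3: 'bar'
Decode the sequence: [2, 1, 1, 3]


Look up each index in the dictionary:
  2 -> 'code'
  1 -> 'hello'
  1 -> 'hello'
  3 -> 'bar'

Decoded: "code hello hello bar"


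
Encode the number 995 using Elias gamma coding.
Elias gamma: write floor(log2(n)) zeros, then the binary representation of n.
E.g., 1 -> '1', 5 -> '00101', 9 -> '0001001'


num_bits = floor(log2(995)) + 1 = 10
leading_zeros = num_bits - 1 = 9
binary(995) = 1111100011

Elias gamma(995) = '000000000' + '1111100011' = 0000000001111100011 (19 bits)


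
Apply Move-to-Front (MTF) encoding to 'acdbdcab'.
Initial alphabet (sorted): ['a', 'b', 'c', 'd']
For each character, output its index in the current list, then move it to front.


MTF encoding:
'a': index 0 in ['a', 'b', 'c', 'd'] -> ['a', 'b', 'c', 'd']
'c': index 2 in ['a', 'b', 'c', 'd'] -> ['c', 'a', 'b', 'd']
'd': index 3 in ['c', 'a', 'b', 'd'] -> ['d', 'c', 'a', 'b']
'b': index 3 in ['d', 'c', 'a', 'b'] -> ['b', 'd', 'c', 'a']
'd': index 1 in ['b', 'd', 'c', 'a'] -> ['d', 'b', 'c', 'a']
'c': index 2 in ['d', 'b', 'c', 'a'] -> ['c', 'd', 'b', 'a']
'a': index 3 in ['c', 'd', 'b', 'a'] -> ['a', 'c', 'd', 'b']
'b': index 3 in ['a', 'c', 'd', 'b'] -> ['b', 'a', 'c', 'd']


Output: [0, 2, 3, 3, 1, 2, 3, 3]


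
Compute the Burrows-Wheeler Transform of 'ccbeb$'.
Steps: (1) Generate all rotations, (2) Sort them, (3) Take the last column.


Rotations (sorted):
  0: $ccbeb -> last char: b
  1: b$ccbe -> last char: e
  2: beb$cc -> last char: c
  3: cbeb$c -> last char: c
  4: ccbeb$ -> last char: $
  5: eb$ccb -> last char: b


BWT = becc$b


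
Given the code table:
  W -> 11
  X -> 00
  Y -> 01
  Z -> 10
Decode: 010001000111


Decoding:
01 -> Y
00 -> X
01 -> Y
00 -> X
01 -> Y
11 -> W


Result: YXYXYW


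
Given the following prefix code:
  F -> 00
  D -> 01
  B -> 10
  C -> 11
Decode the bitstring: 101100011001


Decoding step by step:
Bits 10 -> B
Bits 11 -> C
Bits 00 -> F
Bits 01 -> D
Bits 10 -> B
Bits 01 -> D


Decoded message: BCFDBD


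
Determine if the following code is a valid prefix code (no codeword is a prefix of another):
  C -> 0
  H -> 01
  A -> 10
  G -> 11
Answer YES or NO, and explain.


Checking each pair (does one codeword prefix another?):
  C='0' vs H='01': prefix -- VIOLATION

NO -- this is NOT a valid prefix code. C (0) is a prefix of H (01).


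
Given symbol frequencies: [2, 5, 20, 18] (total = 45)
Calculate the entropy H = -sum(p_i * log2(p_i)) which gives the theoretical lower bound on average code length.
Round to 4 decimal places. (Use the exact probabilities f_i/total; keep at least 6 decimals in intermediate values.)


Per-symbol terms -p_i * log2(p_i) with p_i = f_i/45:
  p = 2/45 = 0.044444: log2(p) = -4.491853, -p*log2(p) = 0.199638
  p = 5/45 = 0.111111: log2(p) = -3.169925, -p*log2(p) = 0.352214
  p = 20/45 = 0.444444: log2(p) = -1.169925, -p*log2(p) = 0.519967
  p = 18/45 = 0.400000: log2(p) = -1.321928, -p*log2(p) = 0.528771
H = 0.199638 + 0.352214 + 0.519967 + 0.528771 = 1.600590

H = 1.6006 bits/symbol
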